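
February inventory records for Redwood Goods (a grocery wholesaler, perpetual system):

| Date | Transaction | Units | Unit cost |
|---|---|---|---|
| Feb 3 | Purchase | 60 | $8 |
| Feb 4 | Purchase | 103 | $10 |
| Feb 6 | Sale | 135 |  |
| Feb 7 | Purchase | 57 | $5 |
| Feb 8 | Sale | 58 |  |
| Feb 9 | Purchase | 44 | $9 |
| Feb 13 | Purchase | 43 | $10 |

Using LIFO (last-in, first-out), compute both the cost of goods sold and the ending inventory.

COGS = $1,579; ending inventory = $1,042

Feb 6, 135 sold [LIFO — newest first]: 103 @ $10 + 32 @ $8 = $1,286
Feb 8, 58 sold [LIFO — newest first]: 57 @ $5 + 1 @ $8 = $293
Total COGS = $1,286 + $293 = $1,579
Ending inventory: 27 @ $8 + 44 @ $9 + 43 @ $10 = $1,042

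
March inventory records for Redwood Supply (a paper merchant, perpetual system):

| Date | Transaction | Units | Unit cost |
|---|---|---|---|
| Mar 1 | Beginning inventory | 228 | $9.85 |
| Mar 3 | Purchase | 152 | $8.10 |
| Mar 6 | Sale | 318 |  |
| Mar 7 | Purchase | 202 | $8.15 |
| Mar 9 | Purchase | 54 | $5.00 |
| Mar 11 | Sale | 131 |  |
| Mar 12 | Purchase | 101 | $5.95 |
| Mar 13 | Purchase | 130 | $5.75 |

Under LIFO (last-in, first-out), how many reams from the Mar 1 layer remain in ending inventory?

62

Mar 6, 318 sold [LIFO — newest first]: 152 @ $8.10 + 166 @ $9.85 = $2,866.30
Mar 11, 131 sold [LIFO — newest first]: 54 @ $5.00 + 77 @ $8.15 = $897.55
Total COGS = $2,866.30 + $897.55 = $3,763.85
Ending inventory: 62 @ $9.85 + 125 @ $8.15 + 101 @ $5.95 + 130 @ $5.75 = $2,977.90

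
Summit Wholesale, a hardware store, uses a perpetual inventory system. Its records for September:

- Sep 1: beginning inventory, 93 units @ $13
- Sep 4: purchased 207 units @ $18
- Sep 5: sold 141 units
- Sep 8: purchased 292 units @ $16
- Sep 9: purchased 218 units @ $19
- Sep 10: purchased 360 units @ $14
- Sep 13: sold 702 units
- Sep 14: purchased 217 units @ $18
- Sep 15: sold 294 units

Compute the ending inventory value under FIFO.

Sep 5, 141 sold [FIFO — oldest first]: 93 @ $13 + 48 @ $18 = $2,073
Sep 13, 702 sold [FIFO — oldest first]: 159 @ $18 + 292 @ $16 + 218 @ $19 + 33 @ $14 = $12,138
Sep 15, 294 sold [FIFO — oldest first]: 294 @ $14 = $4,116
Total COGS = $2,073 + $12,138 + $4,116 = $18,327
Ending inventory: 33 @ $14 + 217 @ $18 = $4,368

Ending inventory = $4,368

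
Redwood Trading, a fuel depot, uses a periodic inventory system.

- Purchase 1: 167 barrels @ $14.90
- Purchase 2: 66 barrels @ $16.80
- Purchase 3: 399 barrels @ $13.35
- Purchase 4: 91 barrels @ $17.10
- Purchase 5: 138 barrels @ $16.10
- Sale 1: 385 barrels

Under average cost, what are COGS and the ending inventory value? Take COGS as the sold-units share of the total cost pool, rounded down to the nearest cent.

Sale 1, sell 385: 385/861 × $12,701.65 → $5,679.59
Ending inventory (cost pool remaining) = $7,022.06
Check: goods available $12,701.65 = COGS $5,679.59 + ending $7,022.06

COGS = $5,679.59; ending inventory = $7,022.06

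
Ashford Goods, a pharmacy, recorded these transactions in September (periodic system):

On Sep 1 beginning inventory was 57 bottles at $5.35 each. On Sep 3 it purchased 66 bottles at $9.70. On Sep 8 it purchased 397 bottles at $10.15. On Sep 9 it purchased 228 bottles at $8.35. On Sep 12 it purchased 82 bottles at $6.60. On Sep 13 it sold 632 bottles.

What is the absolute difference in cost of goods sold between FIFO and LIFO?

FIFO COGS: 57 @ $5.35 + 66 @ $9.70 + 397 @ $10.15 + 112 @ $8.35 = $5,909.90
LIFO COGS: 82 @ $6.60 + 228 @ $8.35 + 322 @ $10.15 = $5,713.30
Difference = |$5,909.90 − $5,713.30| = $196.60

$196.60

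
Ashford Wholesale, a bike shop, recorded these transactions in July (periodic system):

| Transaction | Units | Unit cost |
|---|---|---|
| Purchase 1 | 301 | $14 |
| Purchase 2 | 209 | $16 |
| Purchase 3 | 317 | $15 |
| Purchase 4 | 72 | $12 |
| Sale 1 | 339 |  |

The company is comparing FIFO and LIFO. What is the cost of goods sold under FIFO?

FIFO COGS: 301 @ $14 + 38 @ $16 = $4,822
LIFO COGS: 72 @ $12 + 267 @ $15 = $4,869

COGS = $4,822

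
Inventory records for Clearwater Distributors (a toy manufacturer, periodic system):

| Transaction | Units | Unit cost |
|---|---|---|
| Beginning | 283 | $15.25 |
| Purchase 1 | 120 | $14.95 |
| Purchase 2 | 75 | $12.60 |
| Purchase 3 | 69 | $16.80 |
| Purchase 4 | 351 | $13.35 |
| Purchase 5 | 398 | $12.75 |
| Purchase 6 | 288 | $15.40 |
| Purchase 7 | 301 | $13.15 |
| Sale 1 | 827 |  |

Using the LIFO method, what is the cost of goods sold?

COGS = $11,427.85

Sale 1 (827) [LIFO — newest first]: 301 @ $13.15 + 288 @ $15.40 + 238 @ $12.75 = $11,427.85
Ending inventory: 283 @ $15.25 + 120 @ $14.95 + 75 @ $12.60 + 69 @ $16.80 + 351 @ $13.35 + 160 @ $12.75 = $14,939.80
Check: goods available $26,367.65 = COGS $11,427.85 + ending $14,939.80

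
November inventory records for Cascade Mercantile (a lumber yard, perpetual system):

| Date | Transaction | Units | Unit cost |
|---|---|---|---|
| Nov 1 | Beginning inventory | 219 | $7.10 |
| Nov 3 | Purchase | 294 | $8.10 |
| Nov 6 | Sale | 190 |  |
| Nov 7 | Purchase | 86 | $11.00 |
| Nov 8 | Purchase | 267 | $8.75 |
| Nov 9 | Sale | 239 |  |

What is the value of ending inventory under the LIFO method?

Ending inventory = $3,588.30

Nov 6, 190 sold [LIFO — newest first]: 190 @ $8.10 = $1,539.00
Nov 9, 239 sold [LIFO — newest first]: 239 @ $8.75 = $2,091.25
Total COGS = $1,539.00 + $2,091.25 = $3,630.25
Ending inventory: 219 @ $7.10 + 104 @ $8.10 + 86 @ $11.00 + 28 @ $8.75 = $3,588.30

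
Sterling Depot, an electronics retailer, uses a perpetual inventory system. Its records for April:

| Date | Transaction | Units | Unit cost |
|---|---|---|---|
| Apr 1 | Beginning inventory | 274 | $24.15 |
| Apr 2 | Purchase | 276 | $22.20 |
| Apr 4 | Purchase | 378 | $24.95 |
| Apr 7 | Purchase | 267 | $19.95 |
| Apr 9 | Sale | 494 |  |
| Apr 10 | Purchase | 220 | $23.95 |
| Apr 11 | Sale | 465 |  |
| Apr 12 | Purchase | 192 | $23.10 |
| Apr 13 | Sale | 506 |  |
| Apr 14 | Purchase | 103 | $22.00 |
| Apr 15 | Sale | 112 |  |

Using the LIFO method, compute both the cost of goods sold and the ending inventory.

COGS = $36,260.30; ending inventory = $3,211.95

Apr 9, 494 sold [LIFO — newest first]: 267 @ $19.95 + 227 @ $24.95 = $10,990.30
Apr 11, 465 sold [LIFO — newest first]: 220 @ $23.95 + 151 @ $24.95 + 94 @ $22.20 = $11,123.25
Apr 13, 506 sold [LIFO — newest first]: 192 @ $23.10 + 182 @ $22.20 + 132 @ $24.15 = $11,663.40
Apr 15, 112 sold [LIFO — newest first]: 103 @ $22.00 + 9 @ $24.15 = $2,483.35
Total COGS = $10,990.30 + $11,123.25 + $11,663.40 + $2,483.35 = $36,260.30
Ending inventory: 133 @ $24.15 = $3,211.95
Check: goods available $39,472.25 = COGS $36,260.30 + ending $3,211.95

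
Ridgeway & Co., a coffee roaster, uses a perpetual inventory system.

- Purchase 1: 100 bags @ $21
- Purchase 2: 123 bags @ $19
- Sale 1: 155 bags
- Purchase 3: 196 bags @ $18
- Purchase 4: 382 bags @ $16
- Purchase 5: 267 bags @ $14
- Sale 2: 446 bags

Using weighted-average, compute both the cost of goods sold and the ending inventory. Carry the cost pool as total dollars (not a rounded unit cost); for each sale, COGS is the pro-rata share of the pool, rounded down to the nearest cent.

After Purchase 1: 100 on hand, pool $2,100.00 (≈ $21.0000 each)
After Purchase 2: 223 on hand, pool $4,437.00 (≈ $19.8969 each)
Sale 1, sell 155: 155/223 × $4,437.00 → $3,084.01
After Purchase 3: 264 on hand, pool $4,880.99 (≈ $18.4886 each)
After Purchase 4: 646 on hand, pool $10,992.99 (≈ $17.0170 each)
After Purchase 5: 913 on hand, pool $14,730.99 (≈ $16.1347 each)
Sale 2, sell 446: 446/913 × $14,730.99 → $7,196.08
Total COGS = $3,084.01 + $7,196.08 = $10,280.09
Ending inventory (cost pool remaining) = $7,534.91
Check: goods available $17,815.00 = COGS $10,280.09 + ending $7,534.91

COGS = $10,280.09; ending inventory = $7,534.91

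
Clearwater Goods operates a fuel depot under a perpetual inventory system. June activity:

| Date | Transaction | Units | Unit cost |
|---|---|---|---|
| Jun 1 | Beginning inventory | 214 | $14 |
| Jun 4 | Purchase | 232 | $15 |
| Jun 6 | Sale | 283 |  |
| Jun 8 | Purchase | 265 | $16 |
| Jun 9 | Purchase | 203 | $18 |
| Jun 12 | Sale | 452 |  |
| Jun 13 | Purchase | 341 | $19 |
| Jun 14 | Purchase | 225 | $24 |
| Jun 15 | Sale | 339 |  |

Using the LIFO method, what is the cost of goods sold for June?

Jun 6, 283 sold [LIFO — newest first]: 232 @ $15 + 51 @ $14 = $4,194
Jun 12, 452 sold [LIFO — newest first]: 203 @ $18 + 249 @ $16 = $7,638
Jun 15, 339 sold [LIFO — newest first]: 225 @ $24 + 114 @ $19 = $7,566
Total COGS = $4,194 + $7,638 + $7,566 = $19,398
Ending inventory: 163 @ $14 + 16 @ $16 + 227 @ $19 = $6,851
Check: goods available $26,249 = COGS $19,398 + ending $6,851

COGS = $19,398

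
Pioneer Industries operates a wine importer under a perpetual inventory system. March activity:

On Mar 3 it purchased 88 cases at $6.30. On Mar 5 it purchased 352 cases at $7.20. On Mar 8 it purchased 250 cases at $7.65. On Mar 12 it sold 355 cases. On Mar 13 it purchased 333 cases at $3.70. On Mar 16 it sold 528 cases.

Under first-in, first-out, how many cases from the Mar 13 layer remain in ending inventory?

140

Mar 12, 355 sold [FIFO — oldest first]: 88 @ $6.30 + 267 @ $7.20 = $2,476.80
Mar 16, 528 sold [FIFO — oldest first]: 85 @ $7.20 + 250 @ $7.65 + 193 @ $3.70 = $3,238.60
Total COGS = $2,476.80 + $3,238.60 = $5,715.40
Ending inventory: 140 @ $3.70 = $518.00
Check: goods available $6,233.40 = COGS $5,715.40 + ending $518.00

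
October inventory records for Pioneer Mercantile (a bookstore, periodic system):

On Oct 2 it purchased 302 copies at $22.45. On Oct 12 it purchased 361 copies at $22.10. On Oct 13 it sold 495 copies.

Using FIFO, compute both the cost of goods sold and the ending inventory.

COGS = $11,045.20; ending inventory = $3,712.80

Oct 13, 495 sold [FIFO — oldest first]: 302 @ $22.45 + 193 @ $22.10 = $11,045.20
Ending inventory: 168 @ $22.10 = $3,712.80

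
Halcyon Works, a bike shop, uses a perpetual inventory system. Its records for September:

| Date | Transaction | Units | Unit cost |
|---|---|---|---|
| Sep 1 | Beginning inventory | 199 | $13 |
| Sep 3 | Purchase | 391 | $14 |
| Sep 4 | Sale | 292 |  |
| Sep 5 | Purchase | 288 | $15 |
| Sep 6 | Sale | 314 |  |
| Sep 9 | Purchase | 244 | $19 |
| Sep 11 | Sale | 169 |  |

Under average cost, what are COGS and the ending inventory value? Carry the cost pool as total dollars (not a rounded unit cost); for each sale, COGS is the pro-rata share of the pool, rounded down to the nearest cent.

After Sep 1: 199 on hand, pool $2,587.00 (≈ $13.0000 each)
After Sep 3: 590 on hand, pool $8,061.00 (≈ $13.6627 each)
Sep 4, sell 292: 292/590 × $8,061.00 → $3,989.51
After Sep 5: 586 on hand, pool $8,391.49 (≈ $14.3199 each)
Sep 6, sell 314: 314/586 × $8,391.49 → $4,496.46
After Sep 9: 516 on hand, pool $8,531.03 (≈ $16.5330 each)
Sep 11, sell 169: 169/516 × $8,531.03 → $2,794.07
Total COGS = $3,989.51 + $4,496.46 + $2,794.07 = $11,280.04
Ending inventory (cost pool remaining) = $5,736.96
Check: goods available $17,017.00 = COGS $11,280.04 + ending $5,736.96

COGS = $11,280.04; ending inventory = $5,736.96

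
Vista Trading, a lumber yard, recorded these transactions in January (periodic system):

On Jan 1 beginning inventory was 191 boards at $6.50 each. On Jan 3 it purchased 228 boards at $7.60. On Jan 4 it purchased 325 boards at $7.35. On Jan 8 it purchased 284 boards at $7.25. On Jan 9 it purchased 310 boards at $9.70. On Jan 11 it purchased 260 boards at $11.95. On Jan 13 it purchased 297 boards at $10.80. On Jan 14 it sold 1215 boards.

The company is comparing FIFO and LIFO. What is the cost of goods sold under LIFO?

FIFO COGS: 191 @ $6.50 + 228 @ $7.60 + 325 @ $7.35 + 284 @ $7.25 + 187 @ $9.70 = $9,235.95
LIFO COGS: 297 @ $10.80 + 260 @ $11.95 + 310 @ $9.70 + 284 @ $7.25 + 64 @ $7.35 = $11,851.00

COGS = $11,851.00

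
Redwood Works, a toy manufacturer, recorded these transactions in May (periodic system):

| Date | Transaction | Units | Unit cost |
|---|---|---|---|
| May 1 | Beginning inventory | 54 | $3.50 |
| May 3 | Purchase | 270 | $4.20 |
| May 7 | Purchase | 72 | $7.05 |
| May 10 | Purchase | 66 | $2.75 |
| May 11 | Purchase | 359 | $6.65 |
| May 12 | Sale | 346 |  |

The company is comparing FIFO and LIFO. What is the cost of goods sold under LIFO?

COGS = $2,300.90

FIFO COGS: 54 @ $3.50 + 270 @ $4.20 + 22 @ $7.05 = $1,478.10
LIFO COGS: 346 @ $6.65 = $2,300.90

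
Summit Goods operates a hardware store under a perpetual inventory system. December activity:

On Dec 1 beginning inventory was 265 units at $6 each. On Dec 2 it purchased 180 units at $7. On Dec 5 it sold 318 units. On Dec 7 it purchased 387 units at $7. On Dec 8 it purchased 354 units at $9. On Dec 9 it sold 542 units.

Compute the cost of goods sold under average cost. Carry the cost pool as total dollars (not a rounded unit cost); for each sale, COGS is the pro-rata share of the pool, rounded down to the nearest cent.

COGS = $6,225.49

After Dec 1: 265 on hand, pool $1,590.00 (≈ $6.0000 each)
After Dec 2: 445 on hand, pool $2,850.00 (≈ $6.4045 each)
Dec 5, sell 318: 318/445 × $2,850.00 → $2,036.62
After Dec 7: 514 on hand, pool $3,522.38 (≈ $6.8529 each)
After Dec 8: 868 on hand, pool $6,708.38 (≈ $7.7285 each)
Dec 9, sell 542: 542/868 × $6,708.38 → $4,188.87
Total COGS = $2,036.62 + $4,188.87 = $6,225.49
Ending inventory (cost pool remaining) = $2,519.51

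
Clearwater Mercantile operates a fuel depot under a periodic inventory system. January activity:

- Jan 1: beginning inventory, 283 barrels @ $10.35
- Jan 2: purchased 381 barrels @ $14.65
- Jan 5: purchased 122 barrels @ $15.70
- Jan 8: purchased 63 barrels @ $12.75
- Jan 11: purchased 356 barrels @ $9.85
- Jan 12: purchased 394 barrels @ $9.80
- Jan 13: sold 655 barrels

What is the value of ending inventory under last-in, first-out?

Ending inventory = $12,165.10

Jan 13, 655 sold [LIFO — newest first]: 394 @ $9.80 + 261 @ $9.85 = $6,432.05
Ending inventory: 283 @ $10.35 + 381 @ $14.65 + 122 @ $15.70 + 63 @ $12.75 + 95 @ $9.85 = $12,165.10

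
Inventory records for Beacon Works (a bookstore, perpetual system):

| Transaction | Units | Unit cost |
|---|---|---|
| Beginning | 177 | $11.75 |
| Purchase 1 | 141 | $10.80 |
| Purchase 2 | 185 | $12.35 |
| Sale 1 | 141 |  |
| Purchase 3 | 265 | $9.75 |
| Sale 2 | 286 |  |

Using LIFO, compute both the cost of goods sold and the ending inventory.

COGS = $4,584.45; ending inventory = $3,886.60

Sale 1 (141) [LIFO — newest first]: 141 @ $12.35 = $1,741.35
Sale 2 (286) [LIFO — newest first]: 265 @ $9.75 + 21 @ $12.35 = $2,843.10
Total COGS = $1,741.35 + $2,843.10 = $4,584.45
Ending inventory: 177 @ $11.75 + 141 @ $10.80 + 23 @ $12.35 = $3,886.60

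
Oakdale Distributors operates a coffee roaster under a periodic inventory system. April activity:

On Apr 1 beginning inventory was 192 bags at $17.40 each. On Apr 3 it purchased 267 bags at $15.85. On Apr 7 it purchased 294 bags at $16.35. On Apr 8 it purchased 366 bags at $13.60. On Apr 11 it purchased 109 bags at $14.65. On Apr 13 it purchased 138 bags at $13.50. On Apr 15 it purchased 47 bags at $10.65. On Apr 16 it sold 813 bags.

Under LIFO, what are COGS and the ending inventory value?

COGS = $11,439.55; ending inventory = $9,878.10

Apr 16, 813 sold [LIFO — newest first]: 47 @ $10.65 + 138 @ $13.50 + 109 @ $14.65 + 366 @ $13.60 + 153 @ $16.35 = $11,439.55
Ending inventory: 192 @ $17.40 + 267 @ $15.85 + 141 @ $16.35 = $9,878.10
Check: goods available $21,317.65 = COGS $11,439.55 + ending $9,878.10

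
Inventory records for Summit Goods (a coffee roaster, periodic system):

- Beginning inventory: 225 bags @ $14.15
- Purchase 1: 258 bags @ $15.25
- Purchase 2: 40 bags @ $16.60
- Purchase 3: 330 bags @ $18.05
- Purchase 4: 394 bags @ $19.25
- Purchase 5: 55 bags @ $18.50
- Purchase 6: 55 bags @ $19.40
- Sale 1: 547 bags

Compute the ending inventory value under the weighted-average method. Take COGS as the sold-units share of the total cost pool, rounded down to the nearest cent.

Ending inventory = $13,972.21

Sale 1, sell 547: 547/1357 × $23,407.75 → $9,435.54
Ending inventory (cost pool remaining) = $13,972.21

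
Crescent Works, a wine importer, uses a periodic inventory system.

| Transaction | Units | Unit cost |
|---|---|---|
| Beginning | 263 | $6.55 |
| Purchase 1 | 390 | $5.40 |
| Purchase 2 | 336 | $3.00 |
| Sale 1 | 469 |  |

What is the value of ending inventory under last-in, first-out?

Ending inventory = $3,110.45

Sale 1 (469) [LIFO — newest first]: 336 @ $3.00 + 133 @ $5.40 = $1,726.20
Ending inventory: 263 @ $6.55 + 257 @ $5.40 = $3,110.45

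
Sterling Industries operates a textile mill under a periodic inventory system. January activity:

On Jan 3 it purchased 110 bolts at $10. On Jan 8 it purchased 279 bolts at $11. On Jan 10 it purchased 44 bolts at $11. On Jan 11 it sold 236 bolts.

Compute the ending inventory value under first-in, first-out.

Ending inventory = $2,167

Jan 11, 236 sold [FIFO — oldest first]: 110 @ $10 + 126 @ $11 = $2,486
Ending inventory: 153 @ $11 + 44 @ $11 = $2,167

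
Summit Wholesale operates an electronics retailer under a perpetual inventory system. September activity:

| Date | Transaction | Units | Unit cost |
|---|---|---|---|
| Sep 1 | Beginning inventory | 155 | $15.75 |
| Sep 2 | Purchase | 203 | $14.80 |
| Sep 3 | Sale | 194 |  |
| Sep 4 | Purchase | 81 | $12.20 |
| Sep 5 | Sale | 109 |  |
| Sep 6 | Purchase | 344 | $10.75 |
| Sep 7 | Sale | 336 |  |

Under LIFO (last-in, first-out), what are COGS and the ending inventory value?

Sep 3, 194 sold [LIFO — newest first]: 194 @ $14.80 = $2,871.20
Sep 5, 109 sold [LIFO — newest first]: 81 @ $12.20 + 9 @ $14.80 + 19 @ $15.75 = $1,420.65
Sep 7, 336 sold [LIFO — newest first]: 336 @ $10.75 = $3,612.00
Total COGS = $2,871.20 + $1,420.65 + $3,612.00 = $7,903.85
Ending inventory: 136 @ $15.75 + 8 @ $10.75 = $2,228.00

COGS = $7,903.85; ending inventory = $2,228.00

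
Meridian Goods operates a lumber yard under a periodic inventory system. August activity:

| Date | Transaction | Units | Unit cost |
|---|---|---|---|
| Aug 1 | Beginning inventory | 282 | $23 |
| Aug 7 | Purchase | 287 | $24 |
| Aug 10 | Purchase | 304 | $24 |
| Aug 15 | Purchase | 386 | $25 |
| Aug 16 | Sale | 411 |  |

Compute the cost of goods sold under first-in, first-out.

Aug 16, 411 sold [FIFO — oldest first]: 282 @ $23 + 129 @ $24 = $9,582
Ending inventory: 158 @ $24 + 304 @ $24 + 386 @ $25 = $20,738
Check: goods available $30,320 = COGS $9,582 + ending $20,738

COGS = $9,582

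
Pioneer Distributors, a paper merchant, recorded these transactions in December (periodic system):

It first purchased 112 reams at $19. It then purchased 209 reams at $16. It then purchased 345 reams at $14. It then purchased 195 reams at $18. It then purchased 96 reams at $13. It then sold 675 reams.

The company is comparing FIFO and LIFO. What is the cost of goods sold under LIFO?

COGS = $10,212

FIFO COGS: 112 @ $19 + 209 @ $16 + 345 @ $14 + 9 @ $18 = $10,464
LIFO COGS: 96 @ $13 + 195 @ $18 + 345 @ $14 + 39 @ $16 = $10,212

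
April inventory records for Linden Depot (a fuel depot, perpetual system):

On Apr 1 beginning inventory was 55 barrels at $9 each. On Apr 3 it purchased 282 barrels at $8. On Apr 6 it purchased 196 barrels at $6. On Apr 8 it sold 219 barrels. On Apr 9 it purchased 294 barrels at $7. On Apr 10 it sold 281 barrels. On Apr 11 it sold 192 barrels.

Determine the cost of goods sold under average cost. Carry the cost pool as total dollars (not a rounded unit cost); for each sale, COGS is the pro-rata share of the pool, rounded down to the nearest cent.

After Apr 1: 55 on hand, pool $495.00 (≈ $9.0000 each)
After Apr 3: 337 on hand, pool $2,751.00 (≈ $8.1632 each)
After Apr 6: 533 on hand, pool $3,927.00 (≈ $7.3677 each)
Apr 8, sell 219: 219/533 × $3,927.00 → $1,613.53
After Apr 9: 608 on hand, pool $4,371.47 (≈ $7.1899 each)
Apr 10, sell 281: 281/608 × $4,371.47 → $2,020.36
Apr 11, sell 192: 192/327 × $2,351.11 → $1,380.46
Total COGS = $1,613.53 + $2,020.36 + $1,380.46 = $5,014.35
Ending inventory (cost pool remaining) = $970.65
Check: goods available $5,985.00 = COGS $5,014.35 + ending $970.65

COGS = $5,014.35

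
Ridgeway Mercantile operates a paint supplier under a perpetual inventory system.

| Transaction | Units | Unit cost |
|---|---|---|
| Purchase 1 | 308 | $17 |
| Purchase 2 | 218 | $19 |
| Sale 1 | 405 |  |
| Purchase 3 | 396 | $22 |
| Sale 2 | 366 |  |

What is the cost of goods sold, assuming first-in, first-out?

COGS = $14,768

Sale 1 (405) [FIFO — oldest first]: 308 @ $17 + 97 @ $19 = $7,079
Sale 2 (366) [FIFO — oldest first]: 121 @ $19 + 245 @ $22 = $7,689
Total COGS = $7,079 + $7,689 = $14,768
Ending inventory: 151 @ $22 = $3,322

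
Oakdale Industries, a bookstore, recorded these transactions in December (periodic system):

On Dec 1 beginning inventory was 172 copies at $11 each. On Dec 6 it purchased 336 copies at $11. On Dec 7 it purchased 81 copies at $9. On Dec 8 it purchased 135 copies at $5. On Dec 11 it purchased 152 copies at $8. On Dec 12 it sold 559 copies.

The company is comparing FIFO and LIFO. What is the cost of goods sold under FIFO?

FIFO COGS: 172 @ $11 + 336 @ $11 + 51 @ $9 = $6,047
LIFO COGS: 152 @ $8 + 135 @ $5 + 81 @ $9 + 191 @ $11 = $4,721

COGS = $6,047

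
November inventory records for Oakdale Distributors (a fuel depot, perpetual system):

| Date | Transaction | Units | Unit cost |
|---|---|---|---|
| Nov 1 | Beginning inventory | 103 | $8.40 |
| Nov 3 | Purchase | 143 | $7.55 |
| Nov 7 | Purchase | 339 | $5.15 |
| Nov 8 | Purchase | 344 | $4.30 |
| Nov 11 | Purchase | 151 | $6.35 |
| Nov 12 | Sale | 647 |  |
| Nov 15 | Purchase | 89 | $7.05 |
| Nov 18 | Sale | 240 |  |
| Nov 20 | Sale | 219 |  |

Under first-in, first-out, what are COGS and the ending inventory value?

Nov 12, 647 sold [FIFO — oldest first]: 103 @ $8.40 + 143 @ $7.55 + 339 @ $5.15 + 62 @ $4.30 = $3,957.30
Nov 18, 240 sold [FIFO — oldest first]: 240 @ $4.30 = $1,032.00
Nov 20, 219 sold [FIFO — oldest first]: 42 @ $4.30 + 151 @ $6.35 + 26 @ $7.05 = $1,322.75
Total COGS = $3,957.30 + $1,032.00 + $1,322.75 = $6,312.05
Ending inventory: 63 @ $7.05 = $444.15
Check: goods available $6,756.20 = COGS $6,312.05 + ending $444.15

COGS = $6,312.05; ending inventory = $444.15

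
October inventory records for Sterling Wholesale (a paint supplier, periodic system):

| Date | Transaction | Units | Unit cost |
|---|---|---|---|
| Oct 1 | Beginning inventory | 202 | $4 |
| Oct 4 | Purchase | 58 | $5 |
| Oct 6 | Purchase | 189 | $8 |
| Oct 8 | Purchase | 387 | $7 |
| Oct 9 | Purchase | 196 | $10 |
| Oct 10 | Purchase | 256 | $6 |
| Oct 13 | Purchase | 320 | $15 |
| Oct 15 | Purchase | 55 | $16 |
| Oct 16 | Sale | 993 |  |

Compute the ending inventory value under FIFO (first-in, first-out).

Ending inventory = $7,606

Oct 16, 993 sold [FIFO — oldest first]: 202 @ $4 + 58 @ $5 + 189 @ $8 + 387 @ $7 + 157 @ $10 = $6,889
Ending inventory: 39 @ $10 + 256 @ $6 + 320 @ $15 + 55 @ $16 = $7,606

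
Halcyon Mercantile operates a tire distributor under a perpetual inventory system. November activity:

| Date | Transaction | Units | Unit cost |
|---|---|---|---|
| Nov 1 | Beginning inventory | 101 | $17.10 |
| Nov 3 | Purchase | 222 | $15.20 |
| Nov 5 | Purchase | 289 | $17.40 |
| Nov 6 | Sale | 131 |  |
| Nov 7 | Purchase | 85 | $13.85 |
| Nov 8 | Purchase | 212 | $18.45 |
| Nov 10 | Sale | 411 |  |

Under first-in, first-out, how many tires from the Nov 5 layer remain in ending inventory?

70

Nov 6, 131 sold [FIFO — oldest first]: 101 @ $17.10 + 30 @ $15.20 = $2,183.10
Nov 10, 411 sold [FIFO — oldest first]: 192 @ $15.20 + 219 @ $17.40 = $6,729.00
Total COGS = $2,183.10 + $6,729.00 = $8,912.10
Ending inventory: 70 @ $17.40 + 85 @ $13.85 + 212 @ $18.45 = $6,306.65
Check: goods available $15,218.75 = COGS $8,912.10 + ending $6,306.65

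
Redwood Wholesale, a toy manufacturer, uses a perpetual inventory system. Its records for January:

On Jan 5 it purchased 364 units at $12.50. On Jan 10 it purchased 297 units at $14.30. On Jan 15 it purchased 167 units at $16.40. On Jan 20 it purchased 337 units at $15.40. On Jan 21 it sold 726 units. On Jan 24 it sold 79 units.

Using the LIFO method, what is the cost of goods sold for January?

Jan 21, 726 sold [LIFO — newest first]: 337 @ $15.40 + 167 @ $16.40 + 222 @ $14.30 = $11,103.20
Jan 24, 79 sold [LIFO — newest first]: 75 @ $14.30 + 4 @ $12.50 = $1,122.50
Total COGS = $11,103.20 + $1,122.50 = $12,225.70
Ending inventory: 360 @ $12.50 = $4,500.00

COGS = $12,225.70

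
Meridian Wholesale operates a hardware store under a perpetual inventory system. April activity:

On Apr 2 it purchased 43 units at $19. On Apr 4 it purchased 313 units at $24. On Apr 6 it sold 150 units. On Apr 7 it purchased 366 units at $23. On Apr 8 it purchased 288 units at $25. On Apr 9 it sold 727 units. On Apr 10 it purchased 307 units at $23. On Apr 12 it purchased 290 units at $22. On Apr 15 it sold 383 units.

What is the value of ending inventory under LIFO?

Apr 6, 150 sold [LIFO — newest first]: 150 @ $24 = $3,600
Apr 9, 727 sold [LIFO — newest first]: 288 @ $25 + 366 @ $23 + 73 @ $24 = $17,370
Apr 15, 383 sold [LIFO — newest first]: 290 @ $22 + 93 @ $23 = $8,519
Total COGS = $3,600 + $17,370 + $8,519 = $29,489
Ending inventory: 43 @ $19 + 90 @ $24 + 214 @ $23 = $7,899

Ending inventory = $7,899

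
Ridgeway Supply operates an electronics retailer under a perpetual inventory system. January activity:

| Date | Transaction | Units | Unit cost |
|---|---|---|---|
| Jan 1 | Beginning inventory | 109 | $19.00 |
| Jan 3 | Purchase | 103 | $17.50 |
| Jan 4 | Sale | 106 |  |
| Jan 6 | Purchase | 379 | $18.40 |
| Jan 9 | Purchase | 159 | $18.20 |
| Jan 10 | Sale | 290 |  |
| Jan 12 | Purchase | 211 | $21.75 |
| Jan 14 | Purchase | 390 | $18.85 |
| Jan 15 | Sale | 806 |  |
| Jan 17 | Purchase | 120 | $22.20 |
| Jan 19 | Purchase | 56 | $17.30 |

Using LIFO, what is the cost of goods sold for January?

Jan 4, 106 sold [LIFO — newest first]: 103 @ $17.50 + 3 @ $19.00 = $1,859.50
Jan 10, 290 sold [LIFO — newest first]: 159 @ $18.20 + 131 @ $18.40 = $5,304.20
Jan 15, 806 sold [LIFO — newest first]: 390 @ $18.85 + 211 @ $21.75 + 205 @ $18.40 = $15,712.75
Total COGS = $1,859.50 + $5,304.20 + $15,712.75 = $22,876.45
Ending inventory: 106 @ $19.00 + 43 @ $18.40 + 120 @ $22.20 + 56 @ $17.30 = $6,438.00

COGS = $22,876.45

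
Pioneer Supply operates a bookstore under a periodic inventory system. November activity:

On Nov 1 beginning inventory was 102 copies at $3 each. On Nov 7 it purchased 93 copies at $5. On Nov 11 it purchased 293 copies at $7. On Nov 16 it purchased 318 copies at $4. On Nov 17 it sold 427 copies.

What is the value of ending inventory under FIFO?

Ending inventory = $1,699

Nov 17, 427 sold [FIFO — oldest first]: 102 @ $3 + 93 @ $5 + 232 @ $7 = $2,395
Ending inventory: 61 @ $7 + 318 @ $4 = $1,699
Check: goods available $4,094 = COGS $2,395 + ending $1,699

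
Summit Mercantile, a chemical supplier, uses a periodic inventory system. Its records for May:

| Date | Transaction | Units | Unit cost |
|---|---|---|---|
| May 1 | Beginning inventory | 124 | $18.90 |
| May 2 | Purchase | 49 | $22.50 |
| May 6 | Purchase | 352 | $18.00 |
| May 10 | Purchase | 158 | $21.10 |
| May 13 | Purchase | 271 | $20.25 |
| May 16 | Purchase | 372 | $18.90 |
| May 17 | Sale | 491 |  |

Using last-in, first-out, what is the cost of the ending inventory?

May 17, 491 sold [LIFO — newest first]: 372 @ $18.90 + 119 @ $20.25 = $9,440.55
Ending inventory: 124 @ $18.90 + 49 @ $22.50 + 352 @ $18.00 + 158 @ $21.10 + 152 @ $20.25 = $16,193.90

Ending inventory = $16,193.90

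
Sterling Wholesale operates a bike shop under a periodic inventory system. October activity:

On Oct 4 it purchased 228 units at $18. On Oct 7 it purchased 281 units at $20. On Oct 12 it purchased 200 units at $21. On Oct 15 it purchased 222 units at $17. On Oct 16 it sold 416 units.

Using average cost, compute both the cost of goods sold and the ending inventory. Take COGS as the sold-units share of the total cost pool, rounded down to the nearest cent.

COGS = $7,908.02; ending inventory = $9,789.98

Oct 16, sell 416: 416/931 × $17,698.00 → $7,908.02
Ending inventory (cost pool remaining) = $9,789.98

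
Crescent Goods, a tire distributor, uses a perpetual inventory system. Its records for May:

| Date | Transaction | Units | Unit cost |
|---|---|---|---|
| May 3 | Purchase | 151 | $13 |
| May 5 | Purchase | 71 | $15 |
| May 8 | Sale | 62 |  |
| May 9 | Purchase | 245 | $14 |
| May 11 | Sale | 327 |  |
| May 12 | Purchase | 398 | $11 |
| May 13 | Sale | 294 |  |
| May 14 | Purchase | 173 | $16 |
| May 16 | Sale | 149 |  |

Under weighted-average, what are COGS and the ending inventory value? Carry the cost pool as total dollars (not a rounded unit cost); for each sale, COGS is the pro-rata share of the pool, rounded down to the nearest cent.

After May 3: 151 on hand, pool $1,963.00 (≈ $13.0000 each)
After May 5: 222 on hand, pool $3,028.00 (≈ $13.6396 each)
May 8, sell 62: 62/222 × $3,028.00 → $845.65
After May 9: 405 on hand, pool $5,612.35 (≈ $13.8577 each)
May 11, sell 327: 327/405 × $5,612.35 → $4,531.45
After May 12: 476 on hand, pool $5,458.90 (≈ $11.4683 each)
May 13, sell 294: 294/476 × $5,458.90 → $3,371.67
After May 14: 355 on hand, pool $4,855.23 (≈ $13.6767 each)
May 16, sell 149: 149/355 × $4,855.23 → $2,037.82
Total COGS = $845.65 + $4,531.45 + $3,371.67 + $2,037.82 = $10,786.59
Ending inventory (cost pool remaining) = $2,817.41
Check: goods available $13,604.00 = COGS $10,786.59 + ending $2,817.41

COGS = $10,786.59; ending inventory = $2,817.41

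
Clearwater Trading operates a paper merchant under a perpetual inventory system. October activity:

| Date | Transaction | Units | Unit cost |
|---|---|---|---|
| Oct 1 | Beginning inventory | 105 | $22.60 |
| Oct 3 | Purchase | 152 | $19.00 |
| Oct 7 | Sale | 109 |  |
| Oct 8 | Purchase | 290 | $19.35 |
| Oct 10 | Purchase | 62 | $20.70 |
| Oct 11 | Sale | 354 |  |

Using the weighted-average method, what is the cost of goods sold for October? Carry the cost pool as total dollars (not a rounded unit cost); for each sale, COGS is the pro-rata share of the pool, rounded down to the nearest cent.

COGS = $9,257.91

After Oct 1: 105 on hand, pool $2,373.00 (≈ $22.6000 each)
After Oct 3: 257 on hand, pool $5,261.00 (≈ $20.4708 each)
Oct 7, sell 109: 109/257 × $5,261.00 → $2,231.31
After Oct 8: 438 on hand, pool $8,641.19 (≈ $19.7287 each)
After Oct 10: 500 on hand, pool $9,924.59 (≈ $19.8492 each)
Oct 11, sell 354: 354/500 × $9,924.59 → $7,026.60
Total COGS = $2,231.31 + $7,026.60 = $9,257.91
Ending inventory (cost pool remaining) = $2,897.99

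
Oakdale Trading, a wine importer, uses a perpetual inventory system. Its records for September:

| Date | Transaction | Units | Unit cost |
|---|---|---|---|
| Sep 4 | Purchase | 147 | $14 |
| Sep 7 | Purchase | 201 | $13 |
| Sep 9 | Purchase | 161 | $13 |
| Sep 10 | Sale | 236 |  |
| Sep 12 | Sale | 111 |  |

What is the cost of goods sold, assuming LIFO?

Sep 10, 236 sold [LIFO — newest first]: 161 @ $13 + 75 @ $13 = $3,068
Sep 12, 111 sold [LIFO — newest first]: 111 @ $13 = $1,443
Total COGS = $3,068 + $1,443 = $4,511
Ending inventory: 147 @ $14 + 15 @ $13 = $2,253
Check: goods available $6,764 = COGS $4,511 + ending $2,253

COGS = $4,511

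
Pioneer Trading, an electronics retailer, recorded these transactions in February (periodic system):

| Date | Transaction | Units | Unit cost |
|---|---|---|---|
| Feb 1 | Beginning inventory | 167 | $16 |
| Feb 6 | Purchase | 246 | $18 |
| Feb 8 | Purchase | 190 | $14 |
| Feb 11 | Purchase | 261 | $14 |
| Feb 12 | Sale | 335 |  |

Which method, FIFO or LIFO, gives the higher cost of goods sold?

FIFO COGS: 167 @ $16 + 168 @ $18 = $5,696
LIFO COGS: 261 @ $14 + 74 @ $14 = $4,690

FIFO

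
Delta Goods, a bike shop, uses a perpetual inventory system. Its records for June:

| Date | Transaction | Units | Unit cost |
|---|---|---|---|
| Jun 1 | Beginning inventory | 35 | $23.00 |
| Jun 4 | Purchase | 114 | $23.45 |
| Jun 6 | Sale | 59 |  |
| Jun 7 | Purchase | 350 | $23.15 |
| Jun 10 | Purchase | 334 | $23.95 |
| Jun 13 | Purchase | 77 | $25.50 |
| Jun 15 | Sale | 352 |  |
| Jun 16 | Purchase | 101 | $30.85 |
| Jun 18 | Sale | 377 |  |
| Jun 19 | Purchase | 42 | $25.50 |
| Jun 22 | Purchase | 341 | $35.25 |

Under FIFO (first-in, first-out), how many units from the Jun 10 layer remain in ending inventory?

Jun 6, 59 sold [FIFO — oldest first]: 35 @ $23.00 + 24 @ $23.45 = $1,367.80
Jun 15, 352 sold [FIFO — oldest first]: 90 @ $23.45 + 262 @ $23.15 = $8,175.80
Jun 18, 377 sold [FIFO — oldest first]: 88 @ $23.15 + 289 @ $23.95 = $8,958.75
Total COGS = $1,367.80 + $8,175.80 + $8,958.75 = $18,502.35
Ending inventory: 45 @ $23.95 + 77 @ $25.50 + 101 @ $30.85 + 42 @ $25.50 + 341 @ $35.25 = $19,248.35

45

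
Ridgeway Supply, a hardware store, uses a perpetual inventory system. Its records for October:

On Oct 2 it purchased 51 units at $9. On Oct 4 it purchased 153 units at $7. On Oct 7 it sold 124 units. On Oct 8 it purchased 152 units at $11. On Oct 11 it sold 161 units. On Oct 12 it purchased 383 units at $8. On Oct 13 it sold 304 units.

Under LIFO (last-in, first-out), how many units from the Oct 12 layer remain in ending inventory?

79

Oct 7, 124 sold [LIFO — newest first]: 124 @ $7 = $868
Oct 11, 161 sold [LIFO — newest first]: 152 @ $11 + 9 @ $7 = $1,735
Oct 13, 304 sold [LIFO — newest first]: 304 @ $8 = $2,432
Total COGS = $868 + $1,735 + $2,432 = $5,035
Ending inventory: 51 @ $9 + 20 @ $7 + 79 @ $8 = $1,231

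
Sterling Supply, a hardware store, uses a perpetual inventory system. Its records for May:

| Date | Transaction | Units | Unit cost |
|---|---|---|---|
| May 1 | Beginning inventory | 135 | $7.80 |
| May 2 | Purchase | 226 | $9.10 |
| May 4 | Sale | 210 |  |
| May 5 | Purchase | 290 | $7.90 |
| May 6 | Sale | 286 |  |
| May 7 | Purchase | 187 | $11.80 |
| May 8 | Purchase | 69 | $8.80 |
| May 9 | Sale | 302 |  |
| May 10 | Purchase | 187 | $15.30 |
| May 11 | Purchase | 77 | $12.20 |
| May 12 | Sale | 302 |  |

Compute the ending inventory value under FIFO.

May 4, 210 sold [FIFO — oldest first]: 135 @ $7.80 + 75 @ $9.10 = $1,735.50
May 6, 286 sold [FIFO — oldest first]: 151 @ $9.10 + 135 @ $7.90 = $2,440.60
May 9, 302 sold [FIFO — oldest first]: 155 @ $7.90 + 147 @ $11.80 = $2,959.10
May 12, 302 sold [FIFO — oldest first]: 40 @ $11.80 + 69 @ $8.80 + 187 @ $15.30 + 6 @ $12.20 = $4,013.50
Total COGS = $1,735.50 + $2,440.60 + $2,959.10 + $4,013.50 = $11,148.70
Ending inventory: 71 @ $12.20 = $866.20

Ending inventory = $866.20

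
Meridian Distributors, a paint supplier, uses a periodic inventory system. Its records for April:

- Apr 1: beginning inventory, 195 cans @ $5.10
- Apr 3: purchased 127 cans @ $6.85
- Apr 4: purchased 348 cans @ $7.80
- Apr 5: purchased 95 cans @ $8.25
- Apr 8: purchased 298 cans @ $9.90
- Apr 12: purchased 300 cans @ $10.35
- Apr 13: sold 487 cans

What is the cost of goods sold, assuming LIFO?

COGS = $4,956.30

Apr 13, 487 sold [LIFO — newest first]: 300 @ $10.35 + 187 @ $9.90 = $4,956.30
Ending inventory: 195 @ $5.10 + 127 @ $6.85 + 348 @ $7.80 + 95 @ $8.25 + 111 @ $9.90 = $6,461.50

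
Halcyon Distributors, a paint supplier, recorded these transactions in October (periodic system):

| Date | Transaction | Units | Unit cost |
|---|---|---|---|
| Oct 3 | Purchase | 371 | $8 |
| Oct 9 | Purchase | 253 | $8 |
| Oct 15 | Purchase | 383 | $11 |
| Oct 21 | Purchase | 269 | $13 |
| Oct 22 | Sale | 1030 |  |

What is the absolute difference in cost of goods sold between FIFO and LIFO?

FIFO COGS: 371 @ $8 + 253 @ $8 + 383 @ $11 + 23 @ $13 = $9,504
LIFO COGS: 269 @ $13 + 383 @ $11 + 253 @ $8 + 125 @ $8 = $10,734
Difference = |$9,504 − $10,734| = $1,230

$1,230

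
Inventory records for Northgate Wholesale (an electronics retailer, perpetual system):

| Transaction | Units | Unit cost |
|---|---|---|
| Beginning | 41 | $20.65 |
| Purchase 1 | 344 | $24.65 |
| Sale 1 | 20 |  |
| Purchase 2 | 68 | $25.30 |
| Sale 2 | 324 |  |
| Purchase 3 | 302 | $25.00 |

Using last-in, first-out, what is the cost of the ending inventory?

Sale 1 (20) [LIFO — newest first]: 20 @ $24.65 = $493.00
Sale 2 (324) [LIFO — newest first]: 68 @ $25.30 + 256 @ $24.65 = $8,030.80
Total COGS = $493.00 + $8,030.80 = $8,523.80
Ending inventory: 41 @ $20.65 + 68 @ $24.65 + 302 @ $25.00 = $10,072.85

Ending inventory = $10,072.85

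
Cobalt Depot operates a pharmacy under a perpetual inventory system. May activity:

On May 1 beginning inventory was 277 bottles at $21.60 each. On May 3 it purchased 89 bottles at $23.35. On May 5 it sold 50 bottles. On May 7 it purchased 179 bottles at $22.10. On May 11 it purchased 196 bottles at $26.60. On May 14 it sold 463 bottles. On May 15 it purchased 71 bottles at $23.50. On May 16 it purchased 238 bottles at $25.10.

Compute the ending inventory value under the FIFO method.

Ending inventory = $13,563.10

May 5, 50 sold [FIFO — oldest first]: 50 @ $21.60 = $1,080.00
May 14, 463 sold [FIFO — oldest first]: 227 @ $21.60 + 89 @ $23.35 + 147 @ $22.10 = $10,230.05
Total COGS = $1,080.00 + $10,230.05 = $11,310.05
Ending inventory: 32 @ $22.10 + 196 @ $26.60 + 71 @ $23.50 + 238 @ $25.10 = $13,563.10
Check: goods available $24,873.15 = COGS $11,310.05 + ending $13,563.10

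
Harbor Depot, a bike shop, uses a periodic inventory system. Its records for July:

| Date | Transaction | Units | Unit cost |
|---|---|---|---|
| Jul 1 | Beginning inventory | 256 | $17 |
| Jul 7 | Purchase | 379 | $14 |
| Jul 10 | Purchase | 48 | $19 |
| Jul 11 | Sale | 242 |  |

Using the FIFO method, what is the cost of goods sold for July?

COGS = $4,114

Jul 11, 242 sold [FIFO — oldest first]: 242 @ $17 = $4,114
Ending inventory: 14 @ $17 + 379 @ $14 + 48 @ $19 = $6,456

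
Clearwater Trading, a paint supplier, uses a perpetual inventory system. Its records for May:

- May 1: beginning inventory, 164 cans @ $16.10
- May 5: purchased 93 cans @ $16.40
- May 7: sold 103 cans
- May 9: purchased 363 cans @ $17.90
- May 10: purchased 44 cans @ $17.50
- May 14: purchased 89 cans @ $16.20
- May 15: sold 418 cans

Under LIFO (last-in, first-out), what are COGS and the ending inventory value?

COGS = $8,999.50; ending inventory = $3,875.60

May 7, 103 sold [LIFO — newest first]: 93 @ $16.40 + 10 @ $16.10 = $1,686.20
May 15, 418 sold [LIFO — newest first]: 89 @ $16.20 + 44 @ $17.50 + 285 @ $17.90 = $7,313.30
Total COGS = $1,686.20 + $7,313.30 = $8,999.50
Ending inventory: 154 @ $16.10 + 78 @ $17.90 = $3,875.60
Check: goods available $12,875.10 = COGS $8,999.50 + ending $3,875.60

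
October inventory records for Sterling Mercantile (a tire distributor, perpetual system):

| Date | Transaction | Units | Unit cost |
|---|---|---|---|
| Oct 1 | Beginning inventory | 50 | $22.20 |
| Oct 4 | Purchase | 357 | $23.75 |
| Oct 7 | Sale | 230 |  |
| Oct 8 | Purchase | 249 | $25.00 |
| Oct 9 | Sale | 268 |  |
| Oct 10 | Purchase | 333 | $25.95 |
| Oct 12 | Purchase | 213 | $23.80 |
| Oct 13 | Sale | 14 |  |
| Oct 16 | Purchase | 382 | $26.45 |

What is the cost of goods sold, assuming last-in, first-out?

COGS = $12,471.95

Oct 7, 230 sold [LIFO — newest first]: 230 @ $23.75 = $5,462.50
Oct 9, 268 sold [LIFO — newest first]: 249 @ $25.00 + 19 @ $23.75 = $6,676.25
Oct 13, 14 sold [LIFO — newest first]: 14 @ $23.80 = $333.20
Total COGS = $5,462.50 + $6,676.25 + $333.20 = $12,471.95
Ending inventory: 50 @ $22.20 + 108 @ $23.75 + 333 @ $25.95 + 199 @ $23.80 + 382 @ $26.45 = $27,156.45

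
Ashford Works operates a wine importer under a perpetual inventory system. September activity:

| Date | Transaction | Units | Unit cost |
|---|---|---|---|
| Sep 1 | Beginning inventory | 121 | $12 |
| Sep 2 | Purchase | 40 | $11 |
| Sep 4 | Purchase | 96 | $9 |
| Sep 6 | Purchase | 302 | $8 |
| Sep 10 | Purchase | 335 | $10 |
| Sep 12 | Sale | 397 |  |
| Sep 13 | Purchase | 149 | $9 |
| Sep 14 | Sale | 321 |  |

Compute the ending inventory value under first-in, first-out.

Sep 12, 397 sold [FIFO — oldest first]: 121 @ $12 + 40 @ $11 + 96 @ $9 + 140 @ $8 = $3,876
Sep 14, 321 sold [FIFO — oldest first]: 162 @ $8 + 159 @ $10 = $2,886
Total COGS = $3,876 + $2,886 = $6,762
Ending inventory: 176 @ $10 + 149 @ $9 = $3,101

Ending inventory = $3,101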